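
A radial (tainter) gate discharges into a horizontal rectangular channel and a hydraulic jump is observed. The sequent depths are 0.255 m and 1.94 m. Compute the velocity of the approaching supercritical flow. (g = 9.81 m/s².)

For a rectangular channel the momentum equation gives q² = ½·g·y₁·y₂·(y₁ + y₂) = ½×9.81×0.255×1.94×2.19 = 5.33.
q = √5.33 = 2.31 m²/s.
V₁ = q/y₁ = 2.31/0.255 = 9.05 m/s.

V₁ = 9.05 m/s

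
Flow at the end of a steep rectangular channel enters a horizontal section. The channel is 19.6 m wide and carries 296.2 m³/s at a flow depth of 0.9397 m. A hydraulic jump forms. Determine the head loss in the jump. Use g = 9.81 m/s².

ΔE = 7.268 m

q = Q/b = 296.2/19.6 = 15.11 m²/s; V₁ = q/y₁ = 16.08 m/s. Fr₁ = V₁/√(g·y₁) = 5.297.
From the momentum equation for a rectangular channel, y₂/y₁ = ½[√(1 + 8Fr₁²) − 1] = ½[√225.45 − 1] = 7.007.
y₂ = 7.007 × 0.9397 = 6.585 m.
Head loss: ΔE = (y₂ − y₁)³/(4y₁y₂) = (6.585 − 0.9397)³/(4×0.9397×6.585) = 179.9/24.75 = 7.268 m.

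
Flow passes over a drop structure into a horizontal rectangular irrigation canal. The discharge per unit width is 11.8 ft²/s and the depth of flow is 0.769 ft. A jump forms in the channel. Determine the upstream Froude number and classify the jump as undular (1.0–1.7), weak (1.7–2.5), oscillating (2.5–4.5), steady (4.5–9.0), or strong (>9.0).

Fr₁ = 3.08; oscillating jump

V₁ = q/y₁ = 11.8/0.769 = 15.3 ft/s. Fr₁ = V₁/√(g·y₁) = 15.3/√(32.2×0.769) = 3.08.
Fr₁ = 3.08 lies in the oscillating range.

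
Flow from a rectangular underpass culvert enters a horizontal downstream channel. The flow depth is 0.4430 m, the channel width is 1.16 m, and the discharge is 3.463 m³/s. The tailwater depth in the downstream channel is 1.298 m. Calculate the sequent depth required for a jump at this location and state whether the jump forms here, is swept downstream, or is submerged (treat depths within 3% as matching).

q = Q/b = 3.463/1.16 = 2.985 m²/s; V₁ = q/y₁ = 6.739 m/s. Fr₁ = V₁/√(g·y₁) = 3.233.
Sequent-depth ratio: y₂/y₁ = ½[√(1 + 8Fr₁²) − 1] = ½[√84.599 − 1] = 4.099.
y₂ = 4.099 × 0.4430 = 1.816 m.
Tailwater y_tw = 1.298 m: y_tw < y₂, so the jump is swept downstream.

y₂ = 1.816 m; the jump is swept downstream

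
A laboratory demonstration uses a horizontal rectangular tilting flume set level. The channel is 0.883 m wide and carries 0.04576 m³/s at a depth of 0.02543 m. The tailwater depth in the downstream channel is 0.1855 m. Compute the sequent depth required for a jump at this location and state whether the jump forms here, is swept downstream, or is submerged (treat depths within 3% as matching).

y₂ = 0.1346 m; the jump is submerged

q = Q/b = 0.04576/0.883 = 0.05182 m²/s; V₁ = q/y₁ = 2.038 m/s. Fr₁ = V₁/√(g·y₁) = 4.080.
By Bélanger, y₂/y₁ = ½[√(1 + 8Fr₁²) − 1] = ½[√134.18 − 1] = 5.292.
y₂ = 5.292 × 0.02543 = 0.1346 m.
Tailwater y_tw = 0.1855 m: y_tw > y₂, so the jump is submerged.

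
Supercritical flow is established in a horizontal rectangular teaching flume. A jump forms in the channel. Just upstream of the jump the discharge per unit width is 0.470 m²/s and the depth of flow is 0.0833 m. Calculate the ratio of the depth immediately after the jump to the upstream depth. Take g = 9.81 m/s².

y₂/y₁ = 8.34

V₁ = q/y₁ = 0.470/0.0833 = 5.64 m/s. Fr₁ = V₁/√(g·y₁) = 5.64/√(9.81×0.0833) = 6.24.
Conjugate-depth relation: y₂/y₁ = ½[√(1 + 8Fr₁²) − 1] = ½[√312.7 − 1] = 8.34.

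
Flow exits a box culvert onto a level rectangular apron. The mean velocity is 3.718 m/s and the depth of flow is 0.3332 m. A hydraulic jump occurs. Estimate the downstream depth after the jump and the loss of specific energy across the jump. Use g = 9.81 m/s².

y₂ = 0.8167 m; ΔE = 0.1038 m

Fr₁ = V₁/√(g·y₁) = 3.718/√(9.81×0.3332) = 2.056.
Bélanger equation: y₂/y₁ = ½[√(1 + 8Fr₁²) − 1] = ½[√34.833 − 1] = 2.451.
y₂ = 2.451 × 0.3332 = 0.8167 m.
Head loss: ΔE = (y₂ − y₁)³/(4y₁y₂) = (0.8167 − 0.3332)³/(4×0.3332×0.8167) = 0.1130/1.088 = 0.1038 m.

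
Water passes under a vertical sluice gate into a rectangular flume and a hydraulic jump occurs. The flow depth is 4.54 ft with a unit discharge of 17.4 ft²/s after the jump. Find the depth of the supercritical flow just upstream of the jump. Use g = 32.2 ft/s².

V₂ = q/y₂ = 17.4/4.54 = 3.83 ft/s; Fr₂ = V₂/√(g·y₂) = 0.317.
From the momentum equation (using Fr₂), y₁/y₂ = ½[√(1 + 8Fr₂²) − 1] = ½[√1.804 − 1] = 0.172.
y₁ = 0.172 × 4.54 = 0.779 ft.

y₁ = 0.779 ft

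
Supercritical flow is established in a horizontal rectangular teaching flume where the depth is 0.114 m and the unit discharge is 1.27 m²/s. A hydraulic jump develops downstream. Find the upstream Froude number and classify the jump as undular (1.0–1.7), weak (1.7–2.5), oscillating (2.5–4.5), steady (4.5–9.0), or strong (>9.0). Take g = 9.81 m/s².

Fr₁ = 10.5; strong jump

V₁ = q/y₁ = 1.27/0.114 = 11.1 m/s. Fr₁ = V₁/√(g·y₁) = 11.1/√(9.81×0.114) = 10.5.
Fr₁ = 10.5 lies in the strong range.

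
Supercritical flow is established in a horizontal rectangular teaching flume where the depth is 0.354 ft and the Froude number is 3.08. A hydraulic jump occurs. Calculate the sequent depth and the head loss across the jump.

y₂ = 1.38 ft; ΔE = 0.547 ft

Fr₁ = 3.08 (given).
Sequent-depth ratio: y₂/y₁ = ½[√(1 + 8Fr₁²) − 1] = ½[√76.89 − 1] = 3.88.
y₂ = 3.88 × 0.354 = 1.38 ft.
Head loss: ΔE = (y₂ − y₁)³/(4y₁y₂) = (1.38 − 0.354)³/(4×0.354×1.38) = 1.06/1.95 = 0.547 ft.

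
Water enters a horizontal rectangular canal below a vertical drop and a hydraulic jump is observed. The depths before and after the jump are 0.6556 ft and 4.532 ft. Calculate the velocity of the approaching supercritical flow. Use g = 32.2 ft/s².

V₁ = 24.03 ft/s

For a rectangular channel the momentum equation gives q² = ½·g·y₁·y₂·(y₁ + y₂) = ½×32.2×0.6556×4.532×5.188 = 248.2.
q = √248.2 = 15.75 ft²/s.
V₁ = q/y₁ = 15.75/0.6556 = 24.03 ft/s.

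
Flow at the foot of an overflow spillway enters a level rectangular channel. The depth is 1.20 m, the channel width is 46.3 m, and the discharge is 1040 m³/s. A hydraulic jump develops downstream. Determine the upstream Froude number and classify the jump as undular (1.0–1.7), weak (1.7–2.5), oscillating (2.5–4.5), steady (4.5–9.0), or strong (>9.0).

q = Q/b = 1040/46.3 = 22.5 m²/s; V₁ = q/y₁ = 18.7 m/s. Fr₁ = V₁/√(g·y₁) = 5.46.
Fr₁ = 5.46 lies in the steady range.

Fr₁ = 5.46; steady jump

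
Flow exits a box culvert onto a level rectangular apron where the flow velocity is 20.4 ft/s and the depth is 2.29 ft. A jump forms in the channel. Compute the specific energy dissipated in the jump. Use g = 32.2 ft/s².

ΔE = 1.35 ft

Fr₁ = V₁/√(g·y₁) = 20.4/√(32.2×2.29) = 2.38.
Conjugate-depth relation: y₂/y₁ = ½[√(1 + 8Fr₁²) − 1] = ½[√46.15 − 1] = 2.90.
y₂ = 2.90 × 2.29 = 6.63 ft.
Head loss: ΔE = (y₂ − y₁)³/(4y₁y₂) = (6.63 − 2.29)³/(4×2.29×6.63) = 81.9/60.8 = 1.35 ft.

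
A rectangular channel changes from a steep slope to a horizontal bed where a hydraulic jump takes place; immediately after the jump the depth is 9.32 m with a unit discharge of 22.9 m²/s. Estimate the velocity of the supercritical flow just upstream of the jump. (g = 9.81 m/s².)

V₁ = 20.8 m/s

V₂ = q/y₂ = 22.9/9.32 = 2.46 m/s; Fr₂ = V₂/√(g·y₂) = 0.257.
From the momentum equation (using Fr₂), y₁/y₂ = ½[√(1 + 8Fr₂²) − 1] = ½[√1.528 − 1] = 0.118.
y₁ = 0.118 × 9.32 = 1.10 m.
V₁ = q/y₁ = 22.9/1.10 = 20.8 m/s.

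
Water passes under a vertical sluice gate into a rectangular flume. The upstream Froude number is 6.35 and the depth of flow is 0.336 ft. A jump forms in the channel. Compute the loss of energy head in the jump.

Fr₁ = 6.35 (given).
Bélanger equation: y₂/y₁ = ½[√(1 + 8Fr₁²) − 1] = ½[√323.6 − 1] = 8.49.
y₂ = 8.49 × 0.336 = 2.85 ft.
V₁ = Fr₁·√(g·y₁) = 6.35×√(32.2×0.336) = 20.9 ft/s; q = V₁·y₁ = 7.02 ft²/s. V₂ = q/y₂ = 7.02/2.85 = 2.46 ft/s. E₁ = y₁ + V₁²/2g = 7.11 ft; E₂ = y₂ + V₂²/2g = 2.95 ft. ΔE = E₁ − E₂ = 4.16 ft.

ΔE = 4.16 ft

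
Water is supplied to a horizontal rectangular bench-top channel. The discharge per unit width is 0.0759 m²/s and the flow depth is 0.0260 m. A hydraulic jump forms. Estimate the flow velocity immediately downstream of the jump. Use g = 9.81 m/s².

V₂ = 0.380 m/s

V₁ = q/y₁ = 0.0759/0.0260 = 2.92 m/s. Fr₁ = V₁/√(g·y₁) = 2.92/√(9.81×0.0260) = 5.78.
Sequent-depth ratio: y₂/y₁ = ½[√(1 + 8Fr₁²) − 1] = ½[√268.3 − 1] = 7.69.
y₂ = 7.69 × 0.0260 = 0.200 m.
V₂ = q/y₂ = 0.0759/0.200 = 0.380 m/s.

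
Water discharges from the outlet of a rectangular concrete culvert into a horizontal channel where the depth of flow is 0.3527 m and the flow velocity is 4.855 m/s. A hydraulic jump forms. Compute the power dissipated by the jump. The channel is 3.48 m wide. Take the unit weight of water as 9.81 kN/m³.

Fr₁ = V₁/√(g·y₁) = 4.855/√(9.81×0.3527) = 2.610.
Sequent-depth ratio: y₂/y₁ = ½[√(1 + 8Fr₁²) − 1] = ½[√55.500 − 1] = 3.225.
y₂ = 3.225 × 0.3527 = 1.137 m.
q = V₁·y₁ = 4.855 × 0.3527 = 1.712 m²/s. V₂ = q/y₂ = 1.712/1.137 = 1.505 m/s. E₁ = y₁ + V₁²/2g = 1.554 m; E₂ = y₂ + V₂²/2g = 1.253 m. ΔE = E₁ − E₂ = 0.3011 m.
Q = q·b = 1.712 × 3.48 = 5.959 m³/s. P = γ·Q·ΔE = 9.81 × 5.959 × 0.3011 = 17.60 kW.

P = 17.60 kW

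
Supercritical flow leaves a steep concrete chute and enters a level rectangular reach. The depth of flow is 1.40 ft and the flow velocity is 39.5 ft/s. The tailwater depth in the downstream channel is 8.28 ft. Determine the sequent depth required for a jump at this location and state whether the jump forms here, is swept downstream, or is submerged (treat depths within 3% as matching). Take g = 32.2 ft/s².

y₂ = 11.0 ft; the jump is swept downstream

Fr₁ = V₁/√(g·y₁) = 39.5/√(32.2×1.40) = 5.88.
Sequent-depth ratio: y₂/y₁ = ½[√(1 + 8Fr₁²) − 1] = ½[√277.9 − 1] = 7.83.
y₂ = 7.83 × 1.40 = 11.0 ft.
Tailwater y_tw = 8.28 ft: y_tw < y₂, so the jump is swept downstream.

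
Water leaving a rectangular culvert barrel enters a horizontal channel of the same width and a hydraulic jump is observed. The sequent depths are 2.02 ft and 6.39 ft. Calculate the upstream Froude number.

Fr₁ = 2.57

For a rectangular channel the momentum equation gives q² = ½·g·y₁·y₂·(y₁ + y₂) = ½×32.2×2.02×6.39×8.41 = 1748.
q = √1748 = 41.8 ft²/s.
V₁ = q/y₁ = 20.7 ft/s; Fr₁ = V₁/√(g·y₁) = 2.57.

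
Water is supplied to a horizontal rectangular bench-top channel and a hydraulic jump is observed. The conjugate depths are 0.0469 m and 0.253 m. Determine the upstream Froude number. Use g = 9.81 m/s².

For a rectangular channel the momentum equation gives q² = ½·g·y₁·y₂·(y₁ + y₂) = ½×9.81×0.0469×0.253×0.300 = 0.0175.
q = √0.0175 = 0.132 m²/s.
V₁ = q/y₁ = 2.82 m/s; Fr₁ = V₁/√(g·y₁) = 4.15.

Fr₁ = 4.15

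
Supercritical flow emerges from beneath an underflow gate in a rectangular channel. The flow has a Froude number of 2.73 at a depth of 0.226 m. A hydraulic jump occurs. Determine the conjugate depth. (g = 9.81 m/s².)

Fr₁ = 2.73 (given).
By Bélanger, y₂/y₁ = ½[√(1 + 8Fr₁²) − 1] = ½[√60.62 − 1] = 3.39.
y₂ = 3.39 × 0.226 = 0.767 m.

y₂ = 0.767 m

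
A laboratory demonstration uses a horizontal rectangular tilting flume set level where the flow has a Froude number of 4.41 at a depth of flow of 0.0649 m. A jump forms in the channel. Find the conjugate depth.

y₂ = 0.374 m

Fr₁ = 4.41 (given).
By Bélanger, y₂/y₁ = ½[√(1 + 8Fr₁²) − 1] = ½[√156.6 − 1] = 5.76.
y₂ = 5.76 × 0.0649 = 0.374 m.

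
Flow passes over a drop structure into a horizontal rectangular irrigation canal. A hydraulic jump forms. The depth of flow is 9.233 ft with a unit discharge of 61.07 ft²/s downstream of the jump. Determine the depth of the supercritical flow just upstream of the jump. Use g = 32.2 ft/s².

V₂ = q/y₂ = 61.07/9.233 = 6.614 ft/s; Fr₂ = V₂/√(g·y₂) = 0.3836.
Since the conjugate-depth ratio holds either way, y₁/y₂ = ½[√(1 + 8Fr₂²) − 1] = ½[√2.1772 − 1] = 0.2378.
y₁ = 0.2378 × 9.233 = 2.195 ft.

y₁ = 2.195 ft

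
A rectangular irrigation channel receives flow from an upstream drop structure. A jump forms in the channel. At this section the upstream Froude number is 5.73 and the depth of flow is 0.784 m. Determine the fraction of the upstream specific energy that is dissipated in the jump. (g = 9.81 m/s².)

ΔE/E₁ = 0.546 (54.6%)

Fr₁ = 5.73 (given).
By Bélanger, y₂/y₁ = ½[√(1 + 8Fr₁²) − 1] = ½[√263.7 − 1] = 7.62.
y₂ = 7.62 × 0.784 = 5.97 m.
E₁ = y₁(1 + Fr₁²/2) = 0.784×(1 + 5.73²/2) = 13.7 m. ΔE = (y₂ − y₁)³/(4y₁y₂) = 7.46 m. ΔE/E₁ = 7.46/13.7 = 0.546.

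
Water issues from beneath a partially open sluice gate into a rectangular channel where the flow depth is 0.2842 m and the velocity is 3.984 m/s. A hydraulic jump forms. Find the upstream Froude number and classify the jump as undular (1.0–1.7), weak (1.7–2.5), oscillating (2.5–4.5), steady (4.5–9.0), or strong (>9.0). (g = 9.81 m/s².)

Fr₁ = V₁/√(g·y₁) = 3.984/√(9.81×0.2842) = 2.386.
Fr₁ = 2.386 lies in the weak range.

Fr₁ = 2.386; weak jump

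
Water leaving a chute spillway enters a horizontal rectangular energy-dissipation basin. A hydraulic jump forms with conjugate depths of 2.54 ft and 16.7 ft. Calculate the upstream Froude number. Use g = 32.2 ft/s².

For a rectangular channel the momentum equation gives q² = ½·g·y₁·y₂·(y₁ + y₂) = ½×32.2×2.54×16.7×19.2 = 13140.
q = √13140 = 115 ft²/s.
V₁ = q/y₁ = 45.1 ft/s; Fr₁ = V₁/√(g·y₁) = 4.99.

Fr₁ = 4.99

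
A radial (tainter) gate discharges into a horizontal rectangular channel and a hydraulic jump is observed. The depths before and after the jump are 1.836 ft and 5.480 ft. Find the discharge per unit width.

q = 34.43 ft²/s

For a rectangular channel the momentum equation gives q² = ½·g·y₁·y₂·(y₁ + y₂) = ½×32.2×1.836×5.480×7.316 = 1185.
q = √1185 = 34.43 ft²/s.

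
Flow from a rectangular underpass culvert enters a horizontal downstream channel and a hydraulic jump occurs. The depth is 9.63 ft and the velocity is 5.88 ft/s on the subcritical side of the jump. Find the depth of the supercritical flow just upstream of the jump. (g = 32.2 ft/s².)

Fr₂ = V₂/√(g·y₂) = 5.88/√(32.2×9.63) = 0.334.
Applying the sequent-depth relation in reverse, y₁/y₂ = ½[√(1 + 8Fr₂²) − 1] = ½[√1.892 − 1] = 0.188.
y₁ = 0.188 × 9.63 = 1.81 ft.

y₁ = 1.81 ft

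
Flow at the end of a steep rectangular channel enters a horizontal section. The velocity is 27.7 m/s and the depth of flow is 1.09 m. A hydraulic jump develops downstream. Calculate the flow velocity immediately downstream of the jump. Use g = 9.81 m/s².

Fr₁ = V₁/√(g·y₁) = 27.7/√(9.81×1.09) = 8.47.
Conjugate-depth relation: y₂/y₁ = ½[√(1 + 8Fr₁²) − 1] = ½[√575.1 − 1] = 11.5.
y₂ = 11.5 × 1.09 = 12.5 m.
q = V₁·y₁ = 27.7 × 1.09 = 30.2 m²/s.
V₂ = q/y₂ = 30.2/12.5 = 2.41 m/s.

V₂ = 2.41 m/s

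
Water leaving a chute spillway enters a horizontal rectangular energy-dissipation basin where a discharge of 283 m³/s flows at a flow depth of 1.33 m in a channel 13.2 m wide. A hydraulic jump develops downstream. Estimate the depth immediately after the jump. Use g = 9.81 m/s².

q = Q/b = 283/13.2 = 21.4 m²/s; V₁ = q/y₁ = 16.1 m/s. Fr₁ = V₁/√(g·y₁) = 4.46.
Bélanger equation: y₂/y₁ = ½[√(1 + 8Fr₁²) − 1] = ½[√160.3 − 1] = 5.83.
y₂ = 5.83 × 1.33 = 7.76 m.

y₂ = 7.76 m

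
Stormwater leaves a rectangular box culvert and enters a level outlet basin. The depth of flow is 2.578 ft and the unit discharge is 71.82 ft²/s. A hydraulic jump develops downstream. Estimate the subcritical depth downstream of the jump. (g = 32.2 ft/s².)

V₁ = q/y₁ = 71.82/2.578 = 27.86 ft/s. Fr₁ = V₁/√(g·y₁) = 27.86/√(32.2×2.578) = 3.058.
From the momentum equation for a rectangular channel, y₂/y₁ = ½[√(1 + 8Fr₁²) − 1] = ½[√75.796 − 1] = 3.853.
y₂ = 3.853 × 2.578 = 9.933 ft.

y₂ = 9.933 ft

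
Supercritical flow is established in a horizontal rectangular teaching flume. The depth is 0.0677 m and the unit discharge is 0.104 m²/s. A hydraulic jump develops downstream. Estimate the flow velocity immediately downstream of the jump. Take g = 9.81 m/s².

V₁ = q/y₁ = 0.104/0.0677 = 1.54 m/s. Fr₁ = V₁/√(g·y₁) = 1.54/√(9.81×0.0677) = 1.89.
Bélanger equation: y₂/y₁ = ½[√(1 + 8Fr₁²) − 1] = ½[√29.43 − 1] = 2.21.
y₂ = 2.21 × 0.0677 = 0.150 m.
V₂ = q/y₂ = 0.104/0.150 = 0.694 m/s.

V₂ = 0.694 m/s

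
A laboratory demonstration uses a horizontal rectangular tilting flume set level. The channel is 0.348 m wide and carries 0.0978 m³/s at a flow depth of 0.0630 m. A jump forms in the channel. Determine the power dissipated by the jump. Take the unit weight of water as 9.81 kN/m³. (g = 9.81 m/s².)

q = Q/b = 0.0978/0.348 = 0.281 m²/s; V₁ = q/y₁ = 4.46 m/s. Fr₁ = V₁/√(g·y₁) = 5.67.
By Bélanger, y₂/y₁ = ½[√(1 + 8Fr₁²) − 1] = ½[√258.6 − 1] = 7.54.
y₂ = 7.54 × 0.0630 = 0.475 m.
V₂ = q/y₂ = 0.281/0.475 = 0.592 m/s. E₁ = y₁ + V₁²/2g = 1.08 m; E₂ = y₂ + V₂²/2g = 0.493 m. ΔE = E₁ − E₂ = 0.584 m.
P = γ·Q·ΔE = 9.81 × 0.0978 × 0.584 = 0.561 kW.

P = 0.561 kW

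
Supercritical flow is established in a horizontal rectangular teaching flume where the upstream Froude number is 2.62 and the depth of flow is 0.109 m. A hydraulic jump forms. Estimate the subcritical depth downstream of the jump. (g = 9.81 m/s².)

y₂ = 0.353 m

Fr₁ = 2.62 (given).
Conjugate-depth relation: y₂/y₁ = ½[√(1 + 8Fr₁²) − 1] = ½[√55.92 − 1] = 3.24.
y₂ = 3.24 × 0.109 = 0.353 m.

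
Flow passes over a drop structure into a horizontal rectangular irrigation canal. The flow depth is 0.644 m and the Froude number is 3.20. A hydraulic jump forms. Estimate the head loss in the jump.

Fr₁ = 3.20 (given).
Conjugate-depth relation: y₂/y₁ = ½[√(1 + 8Fr₁²) − 1] = ½[√82.92 − 1] = 4.05.
y₂ = 4.05 × 0.644 = 2.61 m.
V₁ = Fr₁·√(g·y₁) = 3.20×√(9.81×0.644) = 8.04 m/s; q = V₁·y₁ = 5.18 m²/s. V₂ = q/y₂ = 5.18/2.61 = 1.98 m/s. E₁ = y₁ + V₁²/2g = 3.94 m; E₂ = y₂ + V₂²/2g = 2.81 m. ΔE = E₁ − E₂ = 1.13 m.

ΔE = 1.13 m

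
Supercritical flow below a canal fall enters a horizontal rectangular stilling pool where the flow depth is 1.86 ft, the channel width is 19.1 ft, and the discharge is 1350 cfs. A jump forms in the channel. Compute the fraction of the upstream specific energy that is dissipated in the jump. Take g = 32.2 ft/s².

q = Q/b = 1350/19.1 = 70.7 ft²/s; V₁ = q/y₁ = 38.0 ft/s. Fr₁ = V₁/√(g·y₁) = 4.91.
Conjugate-depth relation: y₂/y₁ = ½[√(1 + 8Fr₁²) − 1] = ½[√193.9 − 1] = 6.46.
y₂ = 6.46 × 1.86 = 12.0 ft.
E₁ = y₁ + V₁²/2g = 24.3 ft. ΔE = (y₂ − y₁)³/(4y₁y₂) = 11.7 ft. ΔE/E₁ = 11.7/24.3 = 0.483.

ΔE/E₁ = 0.483 (48.3%)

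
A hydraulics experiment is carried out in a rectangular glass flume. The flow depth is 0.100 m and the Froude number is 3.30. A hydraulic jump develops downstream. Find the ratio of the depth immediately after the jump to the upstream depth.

Fr₁ = 3.30 (given).
Sequent-depth ratio: y₂/y₁ = ½[√(1 + 8Fr₁²) − 1] = ½[√88.12 − 1] = 4.19.

y₂/y₁ = 4.19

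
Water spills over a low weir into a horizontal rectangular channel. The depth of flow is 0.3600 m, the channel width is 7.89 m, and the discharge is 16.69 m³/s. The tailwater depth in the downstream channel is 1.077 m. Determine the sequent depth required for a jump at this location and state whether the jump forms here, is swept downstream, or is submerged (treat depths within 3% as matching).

q = Q/b = 16.69/7.89 = 2.115 m²/s; V₁ = q/y₁ = 5.876 m/s. Fr₁ = V₁/√(g·y₁) = 3.127.
Conjugate-depth relation: y₂/y₁ = ½[√(1 + 8Fr₁²) − 1] = ½[√79.212 − 1] = 3.950.
y₂ = 3.950 × 0.3600 = 1.422 m.
Tailwater y_tw = 1.077 m: y_tw < y₂, so the jump is swept downstream.

y₂ = 1.422 m; the jump is swept downstream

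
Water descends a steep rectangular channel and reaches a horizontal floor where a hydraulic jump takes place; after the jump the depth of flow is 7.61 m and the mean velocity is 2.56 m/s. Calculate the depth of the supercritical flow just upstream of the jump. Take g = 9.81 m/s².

Fr₂ = V₂/√(g·y₂) = 2.56/√(9.81×7.61) = 0.296.
From the momentum equation (using Fr₂), y₁/y₂ = ½[√(1 + 8Fr₂²) − 1] = ½[√1.702 − 1] = 0.152.
y₁ = 0.152 × 7.61 = 1.16 m.

y₁ = 1.16 m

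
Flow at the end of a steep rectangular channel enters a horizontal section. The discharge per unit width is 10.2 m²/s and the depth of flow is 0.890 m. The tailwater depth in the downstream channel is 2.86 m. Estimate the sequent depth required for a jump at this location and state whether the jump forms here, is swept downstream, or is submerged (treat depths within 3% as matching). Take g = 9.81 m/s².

V₁ = q/y₁ = 10.2/0.890 = 11.5 m/s. Fr₁ = V₁/√(g·y₁) = 11.5/√(9.81×0.890) = 3.88.
From the momentum equation for a rectangular channel, y₂/y₁ = ½[√(1 + 8Fr₁²) − 1] = ½[√121.4 − 1] = 5.01.
y₂ = 5.01 × 0.890 = 4.46 m.
Tailwater y_tw = 2.86 m: y_tw < y₂, so the jump is swept downstream.

y₂ = 4.46 m; the jump is swept downstream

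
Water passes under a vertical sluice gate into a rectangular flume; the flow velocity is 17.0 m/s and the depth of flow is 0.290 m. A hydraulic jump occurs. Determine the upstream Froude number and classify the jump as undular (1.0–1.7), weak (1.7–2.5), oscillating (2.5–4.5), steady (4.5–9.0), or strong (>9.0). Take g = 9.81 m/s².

Fr₁ = V₁/√(g·y₁) = 17.0/√(9.81×0.290) = 10.1.
Fr₁ = 10.1 lies in the strong range.

Fr₁ = 10.1; strong jump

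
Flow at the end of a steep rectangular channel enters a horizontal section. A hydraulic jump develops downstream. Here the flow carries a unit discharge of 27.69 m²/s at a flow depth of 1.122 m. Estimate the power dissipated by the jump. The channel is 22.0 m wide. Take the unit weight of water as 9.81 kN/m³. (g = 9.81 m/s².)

V₁ = q/y₁ = 27.69/1.122 = 24.68 m/s. Fr₁ = V₁/√(g·y₁) = 24.68/√(9.81×1.122) = 7.439.
Sequent-depth ratio: y₂/y₁ = ½[√(1 + 8Fr₁²) − 1] = ½[√443.68 − 1] = 10.03.
y₂ = 10.03 × 1.122 = 11.26 m.
Head loss: ΔE = (y₂ − y₁)³/(4y₁y₂) = (11.26 − 1.122)³/(4×1.122×11.26) = 1041/50.52 = 20.60 m.
Q = q·b = 27.69 × 22.0 = 609.2 m³/s. P = γ·Q·ΔE = 9.81 × 609.2 × 20.60 = 123111 kW.

P = 123111 kW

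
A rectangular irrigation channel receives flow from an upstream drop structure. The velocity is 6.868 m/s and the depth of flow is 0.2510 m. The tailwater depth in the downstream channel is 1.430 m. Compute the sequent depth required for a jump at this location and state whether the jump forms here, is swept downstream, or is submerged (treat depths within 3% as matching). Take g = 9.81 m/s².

Fr₁ = V₁/√(g·y₁) = 6.868/√(9.81×0.2510) = 4.377.
By Bélanger, y₂/y₁ = ½[√(1 + 8Fr₁²) − 1] = ½[√154.25 − 1] = 5.710.
y₂ = 5.710 × 0.2510 = 1.433 m.
Tailwater y_tw = 1.430 m: y_tw ≈ y₂, so the jump forms here.

y₂ = 1.433 m; the jump forms here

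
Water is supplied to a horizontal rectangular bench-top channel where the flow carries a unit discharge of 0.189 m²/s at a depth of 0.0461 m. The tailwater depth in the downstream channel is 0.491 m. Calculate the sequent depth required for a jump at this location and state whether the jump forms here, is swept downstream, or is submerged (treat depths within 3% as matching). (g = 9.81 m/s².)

y₂ = 0.375 m; the jump is submerged

V₁ = q/y₁ = 0.189/0.0461 = 4.10 m/s. Fr₁ = V₁/√(g·y₁) = 4.10/√(9.81×0.0461) = 6.10.
From the momentum equation for a rectangular channel, y₂/y₁ = ½[√(1 + 8Fr₁²) − 1] = ½[√298.3 − 1] = 8.14.
y₂ = 8.14 × 0.0461 = 0.375 m.
Tailwater y_tw = 0.491 m: y_tw > y₂, so the jump is submerged.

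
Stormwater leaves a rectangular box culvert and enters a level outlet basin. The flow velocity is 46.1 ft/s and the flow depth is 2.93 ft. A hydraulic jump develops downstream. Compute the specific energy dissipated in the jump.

Fr₁ = V₁/√(g·y₁) = 46.1/√(32.2×2.93) = 4.75.
By Bélanger, y₂/y₁ = ½[√(1 + 8Fr₁²) − 1] = ½[√181.2 − 1] = 6.23.
y₂ = 6.23 × 2.93 = 18.3 ft.
q = V₁·y₁ = 46.1 × 2.93 = 135 ft²/s. V₂ = q/y₂ = 135/18.3 = 7.40 ft/s. E₁ = y₁ + V₁²/2g = 35.9 ft; E₂ = y₂ + V₂²/2g = 19.1 ft. ΔE = E₁ − E₂ = 16.8 ft.

ΔE = 16.8 ft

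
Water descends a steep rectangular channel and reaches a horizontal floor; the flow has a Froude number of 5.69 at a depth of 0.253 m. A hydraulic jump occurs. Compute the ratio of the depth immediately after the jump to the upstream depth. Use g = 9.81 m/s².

Fr₁ = 5.69 (given).
By Bélanger, y₂/y₁ = ½[√(1 + 8Fr₁²) − 1] = ½[√260.0 − 1] = 7.56.

y₂/y₁ = 7.56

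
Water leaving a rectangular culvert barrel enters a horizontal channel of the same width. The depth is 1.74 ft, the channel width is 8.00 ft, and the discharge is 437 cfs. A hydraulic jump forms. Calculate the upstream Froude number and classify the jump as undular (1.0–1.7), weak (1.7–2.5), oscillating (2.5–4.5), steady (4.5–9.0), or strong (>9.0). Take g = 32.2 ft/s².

Fr₁ = 4.19; oscillating jump

q = Q/b = 437/8.00 = 54.6 ft²/s; V₁ = q/y₁ = 31.4 ft/s. Fr₁ = V₁/√(g·y₁) = 4.19.
Fr₁ = 4.19 lies in the oscillating range.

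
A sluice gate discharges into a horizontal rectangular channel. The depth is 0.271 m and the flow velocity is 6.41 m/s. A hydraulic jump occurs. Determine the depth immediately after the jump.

Fr₁ = V₁/√(g·y₁) = 6.41/√(9.81×0.271) = 3.93.
Conjugate-depth relation: y₂/y₁ = ½[√(1 + 8Fr₁²) − 1] = ½[√124.6 − 1] = 5.08.
y₂ = 5.08 × 0.271 = 1.38 m.

y₂ = 1.38 m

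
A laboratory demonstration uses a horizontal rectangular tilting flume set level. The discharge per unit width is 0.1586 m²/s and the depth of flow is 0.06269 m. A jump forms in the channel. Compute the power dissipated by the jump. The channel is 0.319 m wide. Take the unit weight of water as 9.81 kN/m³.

P = 0.05610 kW

V₁ = q/y₁ = 0.1586/0.06269 = 2.530 m/s. Fr₁ = V₁/√(g·y₁) = 2.530/√(9.81×0.06269) = 3.226.
Sequent-depth ratio: y₂/y₁ = ½[√(1 + 8Fr₁²) − 1] = ½[√84.259 − 1] = 4.090.
y₂ = 4.090 × 0.06269 = 0.2564 m.
Head loss: ΔE = (y₂ − y₁)³/(4y₁y₂) = (0.2564 − 0.06269)³/(4×0.06269×0.2564) = 0.007266/0.06429 = 0.1130 m.
Q = q·b = 0.1586 × 0.319 = 0.05059 m³/s. P = γ·Q·ΔE = 9.81 × 0.05059 × 0.1130 = 0.05610 kW.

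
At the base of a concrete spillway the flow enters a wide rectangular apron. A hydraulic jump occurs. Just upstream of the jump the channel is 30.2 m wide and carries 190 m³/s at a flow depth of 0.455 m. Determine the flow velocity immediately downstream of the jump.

V₂ = 1.58 m/s

q = Q/b = 190/30.2 = 6.29 m²/s; V₁ = q/y₁ = 13.8 m/s. Fr₁ = V₁/√(g·y₁) = 6.54.
Bélanger equation: y₂/y₁ = ½[√(1 + 8Fr₁²) − 1] = ½[√343.7 − 1] = 8.77.
y₂ = 8.77 × 0.455 = 3.99 m.
V₂ = q/y₂ = 6.29/3.99 = 1.58 m/s.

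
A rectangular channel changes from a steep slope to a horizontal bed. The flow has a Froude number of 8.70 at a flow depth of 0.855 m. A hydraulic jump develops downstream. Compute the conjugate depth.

y₂ = 10.1 m

Fr₁ = 8.70 (given).
Conjugate-depth relation: y₂/y₁ = ½[√(1 + 8Fr₁²) − 1] = ½[√606.5 − 1] = 11.8.
y₂ = 11.8 × 0.855 = 10.1 m.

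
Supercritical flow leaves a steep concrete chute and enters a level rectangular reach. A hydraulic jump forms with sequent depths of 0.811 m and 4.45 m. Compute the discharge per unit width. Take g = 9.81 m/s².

For a rectangular channel the momentum equation gives q² = ½·g·y₁·y₂·(y₁ + y₂) = ½×9.81×0.811×4.45×5.26 = 93.1.
q = √93.1 = 9.65 m²/s.

q = 9.65 m²/s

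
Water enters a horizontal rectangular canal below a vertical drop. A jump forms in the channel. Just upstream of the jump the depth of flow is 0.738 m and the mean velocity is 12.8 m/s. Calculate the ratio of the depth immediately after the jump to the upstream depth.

y₂/y₁ = 6.25

Fr₁ = V₁/√(g·y₁) = 12.8/√(9.81×0.738) = 4.76.
Conjugate-depth relation: y₂/y₁ = ½[√(1 + 8Fr₁²) − 1] = ½[√182.0 − 1] = 6.25.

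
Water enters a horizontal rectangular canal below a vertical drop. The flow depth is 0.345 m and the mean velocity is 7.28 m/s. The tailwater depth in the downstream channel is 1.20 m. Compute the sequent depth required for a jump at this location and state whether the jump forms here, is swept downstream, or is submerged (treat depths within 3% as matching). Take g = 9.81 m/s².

Fr₁ = V₁/√(g·y₁) = 7.28/√(9.81×0.345) = 3.96.
By Bélanger, y₂/y₁ = ½[√(1 + 8Fr₁²) − 1] = ½[√126.3 − 1] = 5.12.
y₂ = 5.12 × 0.345 = 1.77 m.
Tailwater y_tw = 1.20 m: y_tw < y₂, so the jump is swept downstream.

y₂ = 1.77 m; the jump is swept downstream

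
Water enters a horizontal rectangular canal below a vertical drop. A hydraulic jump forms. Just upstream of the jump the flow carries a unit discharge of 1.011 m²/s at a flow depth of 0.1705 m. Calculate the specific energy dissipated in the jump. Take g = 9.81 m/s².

ΔE = 0.8893 m

V₁ = q/y₁ = 1.011/0.1705 = 5.930 m/s. Fr₁ = V₁/√(g·y₁) = 5.930/√(9.81×0.1705) = 4.585.
By Bélanger, y₂/y₁ = ½[√(1 + 8Fr₁²) − 1] = ½[√169.17 − 1] = 6.003.
y₂ = 6.003 × 0.1705 = 1.024 m.
Head loss: ΔE = (y₂ − y₁)³/(4y₁y₂) = (1.024 − 0.1705)³/(4×0.1705×1.024) = 0.6208/0.6981 = 0.8893 m.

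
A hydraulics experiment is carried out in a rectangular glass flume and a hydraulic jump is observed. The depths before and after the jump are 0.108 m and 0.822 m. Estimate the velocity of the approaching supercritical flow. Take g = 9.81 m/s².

For a rectangular channel the momentum equation gives q² = ½·g·y₁·y₂·(y₁ + y₂) = ½×9.81×0.108×0.822×0.930 = 0.405.
q = √0.405 = 0.636 m²/s.
V₁ = q/y₁ = 0.636/0.108 = 5.89 m/s.

V₁ = 5.89 m/s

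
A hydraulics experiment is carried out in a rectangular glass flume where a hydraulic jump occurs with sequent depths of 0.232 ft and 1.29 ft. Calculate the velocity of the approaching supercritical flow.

For a rectangular channel the momentum equation gives q² = ½·g·y₁·y₂·(y₁ + y₂) = ½×32.2×0.232×1.29×1.52 = 7.33.
q = √7.33 = 2.71 ft²/s.
V₁ = q/y₁ = 2.71/0.232 = 11.7 ft/s.

V₁ = 11.7 ft/s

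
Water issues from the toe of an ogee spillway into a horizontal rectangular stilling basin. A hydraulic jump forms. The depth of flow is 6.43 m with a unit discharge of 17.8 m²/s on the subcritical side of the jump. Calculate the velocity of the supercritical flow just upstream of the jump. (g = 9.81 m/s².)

V₁ = 13.7 m/s

V₂ = q/y₂ = 17.8/6.43 = 2.77 m/s; Fr₂ = V₂/√(g·y₂) = 0.349.
From the momentum equation (using Fr₂), y₁/y₂ = ½[√(1 + 8Fr₂²) − 1] = ½[√1.972 − 1] = 0.202.
y₁ = 0.202 × 6.43 = 1.30 m.
V₁ = q/y₁ = 17.8/1.30 = 13.7 m/s.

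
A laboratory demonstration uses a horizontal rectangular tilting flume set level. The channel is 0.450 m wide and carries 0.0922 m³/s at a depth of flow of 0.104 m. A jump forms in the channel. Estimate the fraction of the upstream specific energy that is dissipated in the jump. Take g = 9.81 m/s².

ΔE/E₁ = 0.0828 (8.28%)

q = Q/b = 0.0922/0.450 = 0.205 m²/s; V₁ = q/y₁ = 1.97 m/s. Fr₁ = V₁/√(g·y₁) = 1.95.
Sequent-depth ratio: y₂/y₁ = ½[√(1 + 8Fr₁²) − 1] = ½[√31.43 − 1] = 2.30.
y₂ = 2.30 × 0.104 = 0.240 m.
E₁ = y₁ + V₁²/2g = 0.302 m. ΔE = (y₂ − y₁)³/(4y₁y₂) = 0.0250 m. ΔE/E₁ = 0.0250/0.302 = 0.0828.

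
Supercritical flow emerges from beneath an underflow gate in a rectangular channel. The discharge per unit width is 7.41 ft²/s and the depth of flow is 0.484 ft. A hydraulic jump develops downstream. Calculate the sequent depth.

V₁ = q/y₁ = 7.41/0.484 = 15.3 ft/s. Fr₁ = V₁/√(g·y₁) = 15.3/√(32.2×0.484) = 3.88.
From the momentum equation for a rectangular channel, y₂/y₁ = ½[√(1 + 8Fr₁²) − 1] = ½[√121.3 − 1] = 5.01.
y₂ = 5.01 × 0.484 = 2.42 ft.

y₂ = 2.42 ft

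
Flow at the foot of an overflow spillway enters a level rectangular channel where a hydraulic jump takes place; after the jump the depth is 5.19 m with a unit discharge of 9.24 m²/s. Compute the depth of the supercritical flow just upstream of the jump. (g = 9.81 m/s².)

y₁ = 0.581 m

V₂ = q/y₂ = 9.24/5.19 = 1.78 m/s; Fr₂ = V₂/√(g·y₂) = 0.250.
Applying the sequent-depth relation in reverse, y₁/y₂ = ½[√(1 + 8Fr₂²) − 1] = ½[√1.498 − 1] = 0.112.
y₁ = 0.112 × 5.19 = 0.581 m.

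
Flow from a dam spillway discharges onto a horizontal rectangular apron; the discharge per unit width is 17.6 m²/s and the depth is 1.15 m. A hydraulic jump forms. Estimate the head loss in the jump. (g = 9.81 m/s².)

V₁ = q/y₁ = 17.6/1.15 = 15.3 m/s. Fr₁ = V₁/√(g·y₁) = 15.3/√(9.81×1.15) = 4.56.
Sequent-depth ratio: y₂/y₁ = ½[√(1 + 8Fr₁²) − 1] = ½[√167.1 − 1] = 5.96.
y₂ = 5.96 × 1.15 = 6.86 m.
V₂ = q/y₂ = 17.6/6.86 = 2.57 m/s. E₁ = y₁ + V₁²/2g = 13.1 m; E₂ = y₂ + V₂²/2g = 7.19 m. ΔE = E₁ − E₂ = 5.89 m.

ΔE = 5.89 m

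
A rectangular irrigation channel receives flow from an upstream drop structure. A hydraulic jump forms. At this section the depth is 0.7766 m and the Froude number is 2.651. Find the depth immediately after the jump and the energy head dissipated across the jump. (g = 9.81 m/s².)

y₂ = 2.549 m; ΔE = 0.7032 m

Fr₁ = 2.651 (given).
Bélanger equation: y₂/y₁ = ½[√(1 + 8Fr₁²) − 1] = ½[√57.222 − 1] = 3.282.
y₂ = 3.282 × 0.7766 = 2.549 m.
V₁ = Fr₁·√(g·y₁) = 2.651×√(9.81×0.7766) = 7.317 m/s; q = V₁·y₁ = 5.683 m²/s. V₂ = q/y₂ = 5.683/2.549 = 2.229 m/s. E₁ = y₁ + V₁²/2g = 3.505 m; E₂ = y₂ + V₂²/2g = 2.802 m. ΔE = E₁ − E₂ = 0.7032 m.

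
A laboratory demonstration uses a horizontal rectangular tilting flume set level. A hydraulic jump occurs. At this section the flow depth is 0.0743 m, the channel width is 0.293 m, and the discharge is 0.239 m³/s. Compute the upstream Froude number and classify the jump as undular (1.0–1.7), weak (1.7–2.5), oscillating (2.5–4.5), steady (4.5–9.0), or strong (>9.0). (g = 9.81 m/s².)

q = Q/b = 0.239/0.293 = 0.816 m²/s; V₁ = q/y₁ = 11.0 m/s. Fr₁ = V₁/√(g·y₁) = 12.9.
Fr₁ = 12.9 lies in the strong range.

Fr₁ = 12.9; strong jump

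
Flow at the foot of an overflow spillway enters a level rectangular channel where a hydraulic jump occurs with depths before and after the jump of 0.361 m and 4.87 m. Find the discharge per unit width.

q = 6.72 m²/s

For a rectangular channel the momentum equation gives q² = ½·g·y₁·y₂·(y₁ + y₂) = ½×9.81×0.361×4.87×5.23 = 45.1.
q = √45.1 = 6.72 m²/s.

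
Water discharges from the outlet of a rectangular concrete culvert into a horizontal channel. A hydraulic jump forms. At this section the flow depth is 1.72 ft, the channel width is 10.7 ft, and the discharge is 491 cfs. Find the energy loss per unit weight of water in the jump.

q = Q/b = 491/10.7 = 45.9 ft²/s; V₁ = q/y₁ = 26.7 ft/s. Fr₁ = V₁/√(g·y₁) = 3.58.
By Bélanger, y₂/y₁ = ½[√(1 + 8Fr₁²) − 1] = ½[√103.8 − 1] = 4.59.
y₂ = 4.59 × 1.72 = 7.90 ft.
V₂ = q/y₂ = 45.9/7.90 = 5.81 ft/s. E₁ = y₁ + V₁²/2g = 12.8 ft; E₂ = y₂ + V₂²/2g = 8.43 ft. ΔE = E₁ − E₂ = 4.35 ft.

ΔE = 4.35 ft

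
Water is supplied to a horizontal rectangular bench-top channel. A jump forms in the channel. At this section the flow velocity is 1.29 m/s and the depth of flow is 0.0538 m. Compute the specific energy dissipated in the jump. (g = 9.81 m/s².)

ΔE = 0.00779 m

Fr₁ = V₁/√(g·y₁) = 1.29/√(9.81×0.0538) = 1.78.
Sequent-depth ratio: y₂/y₁ = ½[√(1 + 8Fr₁²) − 1] = ½[√26.22 − 1] = 2.06.
y₂ = 2.06 × 0.0538 = 0.111 m.
Head loss: ΔE = (y₂ − y₁)³/(4y₁y₂) = (0.111 − 0.0538)³/(4×0.0538×0.111) = 0.000186/0.0239 = 0.00779 m.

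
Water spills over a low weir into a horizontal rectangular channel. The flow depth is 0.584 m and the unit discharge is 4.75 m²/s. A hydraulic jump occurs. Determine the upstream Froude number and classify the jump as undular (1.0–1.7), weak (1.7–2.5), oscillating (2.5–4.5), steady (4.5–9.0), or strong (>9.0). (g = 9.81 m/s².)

V₁ = q/y₁ = 4.75/0.584 = 8.13 m/s. Fr₁ = V₁/√(g·y₁) = 8.13/√(9.81×0.584) = 3.40.
Fr₁ = 3.40 lies in the oscillating range.

Fr₁ = 3.40; oscillating jump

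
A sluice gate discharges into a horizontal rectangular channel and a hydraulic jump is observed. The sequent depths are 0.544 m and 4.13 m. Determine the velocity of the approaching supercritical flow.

For a rectangular channel the momentum equation gives q² = ½·g·y₁·y₂·(y₁ + y₂) = ½×9.81×0.544×4.13×4.67 = 51.5.
q = √51.5 = 7.18 m²/s.
V₁ = q/y₁ = 7.18/0.544 = 13.2 m/s.

V₁ = 13.2 m/s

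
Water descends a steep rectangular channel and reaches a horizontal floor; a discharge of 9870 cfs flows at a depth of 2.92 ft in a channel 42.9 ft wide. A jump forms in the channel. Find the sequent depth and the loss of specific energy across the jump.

y₂ = 32.1 ft; ΔE = 66.4 ft

q = Q/b = 9870/42.9 = 230 ft²/s; V₁ = q/y₁ = 78.8 ft/s. Fr₁ = V₁/√(g·y₁) = 8.13.
From the momentum equation for a rectangular channel, y₂/y₁ = ½[√(1 + 8Fr₁²) − 1] = ½[√529.2 − 1] = 11.0.
y₂ = 11.0 × 2.92 = 32.1 ft.
Head loss: ΔE = (y₂ − y₁)³/(4y₁y₂) = (32.1 − 2.92)³/(4×2.92×32.1) = 24914/375 = 66.4 ft.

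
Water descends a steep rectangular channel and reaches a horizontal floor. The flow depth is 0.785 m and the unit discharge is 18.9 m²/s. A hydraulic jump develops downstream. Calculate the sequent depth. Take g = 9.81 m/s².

y₂ = 9.25 m

V₁ = q/y₁ = 18.9/0.785 = 24.1 m/s. Fr₁ = V₁/√(g·y₁) = 24.1/√(9.81×0.785) = 8.68.
By Bélanger, y₂/y₁ = ½[√(1 + 8Fr₁²) − 1] = ½[√603.2 − 1] = 11.8.
y₂ = 11.8 × 0.785 = 9.25 m.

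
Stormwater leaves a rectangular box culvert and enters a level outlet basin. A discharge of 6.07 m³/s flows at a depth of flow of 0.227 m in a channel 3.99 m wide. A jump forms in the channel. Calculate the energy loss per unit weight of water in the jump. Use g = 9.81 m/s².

ΔE = 1.12 m

q = Q/b = 6.07/3.99 = 1.52 m²/s; V₁ = q/y₁ = 6.70 m/s. Fr₁ = V₁/√(g·y₁) = 4.49.
Conjugate-depth relation: y₂/y₁ = ½[√(1 + 8Fr₁²) − 1] = ½[√162.4 − 1] = 5.87.
y₂ = 5.87 × 0.227 = 1.33 m.
Head loss: ΔE = (y₂ − y₁)³/(4y₁y₂) = (1.33 − 0.227)³/(4×0.227×1.33) = 1.35/1.21 = 1.12 m.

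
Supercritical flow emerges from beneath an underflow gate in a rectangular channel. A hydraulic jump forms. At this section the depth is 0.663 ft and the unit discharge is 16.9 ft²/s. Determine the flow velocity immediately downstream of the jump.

V₂ = 3.48 ft/s

V₁ = q/y₁ = 16.9/0.663 = 25.5 ft/s. Fr₁ = V₁/√(g·y₁) = 25.5/√(32.2×0.663) = 5.52.
From the momentum equation for a rectangular channel, y₂/y₁ = ½[√(1 + 8Fr₁²) − 1] = ½[√244.5 − 1] = 7.32.
y₂ = 7.32 × 0.663 = 4.85 ft.
V₂ = q/y₂ = 16.9/4.85 = 3.48 ft/s.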